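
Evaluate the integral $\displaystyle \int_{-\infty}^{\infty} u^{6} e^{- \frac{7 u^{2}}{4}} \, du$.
$\frac{240 \sqrt{7} \sqrt{\pi}}{2401}$

Start from the elementary integral
$$J(a) = \int_{-\infty}^{\infty} e^{- a u^{2}} \, du = \frac{\sqrt{\pi}}{\sqrt{a}}.$$

Differentiating under the integral sign brings down a factor of $(-u^2)$:
$$\frac{dJ}{da} = \int_{-\infty}^{\infty} - u^{2} e^{- a u^{2}} \, du = - \frac{\sqrt{\pi}}{2 a^{\frac{3}{2}}}.$$

Repeating $3$ times in total — each differentiation brings down another $(-u^2)$ — gives
$$\frac{d^{3}J}{da^{3}} = \int_{-\infty}^{\infty} - u^{6} e^{- a u^{2}} \, du = - \frac{15 \sqrt{\pi}}{8 a^{\frac{7}{2}}},$$
and the integrand here is $(-1)^{3}$ times the target integrand, so $I = (-1)^{3}\,\frac{d^{3}J}{da^{3}} = \frac{15 \sqrt{\pi}}{8 a^{\frac{7}{2}}}$.

Setting $a = \frac{7}{4}$:
$$I = \frac{240 \sqrt{7} \sqrt{\pi}}{2401}.$$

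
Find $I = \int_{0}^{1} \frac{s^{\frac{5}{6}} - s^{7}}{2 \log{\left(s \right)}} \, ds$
$\log{\left(\frac{\sqrt{33}}{12} \right)}$

Consider the one-parameter family: let $I(a) = \int_{0}^{1} \frac{- s^{7} + s^{a}}{2 \log{\left(s \right)}} \, ds$.

Since $\dfrac{\partial}{\partial a}\,s^{a} = s^{a} \ln s$, the $\ln s$ in the denominator cancels and
$$\frac{dI}{da} = \int_{0}^{1} \frac{1}{2} s^{a} \, ds = \frac{1}{2} \left[\frac{s^{a+1}}{a+1}\right]_0^1 = \frac{1}{2 \left(a + 1\right)}.$$

Integrating with respect to $a$ gives $I(a) = \frac{\log{\left(a + 1 \right)}}{2} - \frac{3 \log{\left(2 \right)}}{2} + C$.

At $a = 7$ the integrand is identically $0$, so $I(7) = 0$. The closed form gives $0$, hence $C = 0$.

Setting $a = \frac{5}{6}$:
$$I = \log{\left(\frac{\sqrt{33}}{12} \right)}.$$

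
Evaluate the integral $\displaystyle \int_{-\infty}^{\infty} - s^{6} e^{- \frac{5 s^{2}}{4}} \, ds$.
$- \frac{48 \sqrt{5} \sqrt{\pi}}{125}$

Consider the simpler parametrised integral
$$J(a) = \int_{-\infty}^{\infty} - e^{- a s^{2}} \, ds = - \frac{\sqrt{\pi}}{\sqrt{a}}.$$

Differentiating under the integral sign brings down a factor of $(-s^2)$:
$$\frac{dJ}{da} = \int_{-\infty}^{\infty} s^{2} e^{- a s^{2}} \, ds = \frac{\sqrt{\pi}}{2 a^{\frac{3}{2}}}.$$

Repeating $3$ times in total — each differentiation brings down another $(-s^2)$ — gives
$$\frac{d^{3}J}{da^{3}} = \int_{-\infty}^{\infty} s^{6} e^{- a s^{2}} \, ds = \frac{15 \sqrt{\pi}}{8 a^{\frac{7}{2}}},$$
and the integrand here is $(-1)^{3}$ times the target integrand, so $I = (-1)^{3}\,\frac{d^{3}J}{da^{3}} = - \frac{15 \sqrt{\pi}}{8 a^{\frac{7}{2}}}$.

Setting $a = \frac{5}{4}$:
$$I = - \frac{48 \sqrt{5} \sqrt{\pi}}{125}.$$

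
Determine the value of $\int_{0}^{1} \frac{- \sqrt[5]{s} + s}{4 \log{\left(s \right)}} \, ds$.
$- \frac{\log{\left(3 \right)}}{4} + \frac{\log{\left(5 \right)}}{4}$

Replace the exponent $\frac{1}{5}$ by a parameter $a$: let $I(a) = \int_{0}^{1} \frac{s - s^{a}}{4 \log{\left(s \right)}} \, ds$.

Since $\dfrac{\partial}{\partial a}\,s^{a} = s^{a} \ln s$, the $\ln s$ in the denominator cancels and
$$\frac{dI}{da} = \int_{0}^{1} - \frac{1}{4} s^{a} \, ds = - \frac{1}{4} \left[\frac{s^{a+1}}{a+1}\right]_0^1 = - \frac{1}{4 a + 4}.$$

Integrating with respect to $a$ gives $I(a) = - \frac{\log{\left(a + 1 \right)}}{4} + \frac{\log{\left(2 \right)}}{4} + C$.

At $a = 1$ the integrand is identically $0$, so $I(1) = 0$. The closed form gives $0$, hence $C = 0$.

Setting $a = \frac{1}{5}$:
$$I = - \frac{\log{\left(3 \right)}}{4} + \frac{\log{\left(5 \right)}}{4}.$$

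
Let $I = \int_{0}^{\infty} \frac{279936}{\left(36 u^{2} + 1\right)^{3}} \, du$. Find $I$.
$8748 \pi$

Recall the elementary integral
$$J(a) = \int_{0}^{\infty} \frac{6}{a^{2} + u^{2}} \, du = \frac{3 \pi}{a}.$$

Differentiating under the integral sign with respect to $a$,
$$\frac{dJ}{da} = \int_{0}^{\infty} - \frac{12 a}{\left(a^{2} + u^{2}\right)^{2}} \, du = - \frac{3 \pi}{a^{2}},$$
so $\int_{0}^{\infty} \frac{6}{\left(a^{2} + u^{2}\right)^{2}} \, du = \frac{3 \pi}{2 a^{3}}$.

Repeating — each differentiation of $1/(u^2+a^2)^j$ produces $-2ja/(u^2+a^2)^{j+1}$ — and dividing through by $-2ja$ at each step yields, after $2$ differentiations in total,
$$\int_{0}^{\infty} \frac{6}{\left(a^{2} + u^{2}\right)^{3}} \, du = \frac{9 \pi}{8 a^{5}}.$$

Setting $a = \frac{1}{6}$:
$$I = 8748 \pi.$$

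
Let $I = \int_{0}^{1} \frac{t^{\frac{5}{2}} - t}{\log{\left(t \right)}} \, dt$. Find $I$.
$\log{\left(\frac{7}{4} \right)}$

Introduce a parameter $a$ in the exponent: let $I(a) = \int_{0}^{1} \frac{- t + t^{a}}{\log{\left(t \right)}} \, dt$.

Since $\dfrac{\partial}{\partial a}\,t^{a} = t^{a} \ln t$, the $\ln t$ in the denominator cancels and
$$\frac{dI}{da} = \int_{0}^{1} t^{a} \, dt = \left[\frac{t^{a+1}}{a+1}\right]_0^1 = \frac{1}{a + 1}.$$

Integrating with respect to $a$ gives $I(a) = \log{\left(\frac{a}{2} + \frac{1}{2} \right)} + C$.

At $a = 1$ the integrand is identically $0$, so $I(1) = 0$. The closed form gives $0$, hence $C = 0$.

Setting $a = \frac{5}{2}$:
$$I = \log{\left(\frac{7}{4} \right)}.$$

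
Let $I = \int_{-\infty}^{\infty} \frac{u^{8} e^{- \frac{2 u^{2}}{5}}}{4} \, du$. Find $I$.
$\frac{65625 \sqrt{10} \sqrt{\pi}}{2048}$

Start from the elementary integral
$$J(a) = \int_{-\infty}^{\infty} \frac{e^{- a u^{2}}}{4} \, du = \frac{\sqrt{\pi}}{4 \sqrt{a}}.$$

Differentiating under the integral sign brings down a factor of $(-u^2)$:
$$\frac{dJ}{da} = \int_{-\infty}^{\infty} - \frac{u^{2} e^{- a u^{2}}}{4} \, du = - \frac{\sqrt{\pi}}{8 a^{\frac{3}{2}}}.$$

Repeating $4$ times in total — each differentiation brings down another $(-u^2)$ — gives
$$\frac{d^{4}J}{da^{4}} = \int_{-\infty}^{\infty} \frac{u^{8} e^{- a u^{2}}}{4} \, du = \frac{105 \sqrt{\pi}}{64 a^{\frac{9}{2}}},$$
and the integrand here is exactly the target integrand, so $I = \frac{105 \sqrt{\pi}}{64 a^{\frac{9}{2}}}$.

Setting $a = \frac{2}{5}$:
$$I = \frac{65625 \sqrt{10} \sqrt{\pi}}{2048}.$$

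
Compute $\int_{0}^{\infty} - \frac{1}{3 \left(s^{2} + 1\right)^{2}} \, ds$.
$- \frac{\pi}{12}$

Begin with the known result
$$J(a) = \int_{0}^{\infty} - \frac{1}{3 \left(a^{2} + s^{2}\right)} \, ds = - \frac{\pi}{6 a}.$$

Differentiating under the integral sign with respect to $a$,
$$\frac{dJ}{da} = \int_{0}^{\infty} \frac{2 a}{3 \left(a^{2} + s^{2}\right)^{2}} \, ds = \frac{\pi}{6 a^{2}},$$
so $\int_{0}^{\infty} - \frac{1}{3 \left(a^{2} + s^{2}\right)^{2}} \, ds = - \frac{\pi}{12 a^{3}}$.

Setting $a = 1$:
$$I = - \frac{\pi}{12}.$$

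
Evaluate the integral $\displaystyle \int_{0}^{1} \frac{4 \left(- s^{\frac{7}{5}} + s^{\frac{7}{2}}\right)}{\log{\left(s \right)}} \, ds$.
$\log{\left(\frac{50625}{4096} \right)}$

Consider the one-parameter family: let $I(a) = \int_{0}^{1} \frac{4 \left(- s^{\frac{7}{5}} + s^{a}\right)}{\log{\left(s \right)}} \, ds$.

Since $\dfrac{\partial}{\partial a}\,s^{a} = s^{a} \ln s$, the $\ln s$ in the denominator cancels and
$$\frac{dI}{da} = \int_{0}^{1} 4 s^{a} \, ds = 4 \left[\frac{s^{a+1}}{a+1}\right]_0^1 = \frac{4}{a + 1}.$$

Integrating with respect to $a$ gives $I(a) = \log{\left(\frac{625 \left(a + 1\right)^{4}}{20736} \right)} + C$.

At $a = \frac{7}{5}$ the integrand is identically $0$, so $I(\frac{7}{5}) = 0$. The closed form gives $0$, hence $C = 0$.

Setting $a = \frac{7}{2}$:
$$I = \log{\left(\frac{50625}{4096} \right)}.$$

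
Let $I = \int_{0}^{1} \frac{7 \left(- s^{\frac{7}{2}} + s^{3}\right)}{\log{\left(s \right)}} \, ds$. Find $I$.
$- \log{\left(\frac{4782969}{2097152} \right)}$

Introduce a parameter $a$ in the exponent: let $I(a) = \int_{0}^{1} \frac{7 \left(s^{3} - s^{a}\right)}{\log{\left(s \right)}} \, ds$.

Since $\dfrac{\partial}{\partial a}\,s^{a} = s^{a} \ln s$, the $\ln s$ in the denominator cancels and
$$\frac{dI}{da} = \int_{0}^{1} -7 s^{a} \, ds = -7 \left[\frac{s^{a+1}}{a+1}\right]_0^1 = - \frac{7}{a + 1}.$$

Integrating with respect to $a$ gives $I(a) = - \log{\left(\frac{\left(a + 1\right)^{7}}{16384} \right)} + C$.

At $a = 3$ the integrand is identically $0$, so $I(3) = 0$. The closed form gives $0$, hence $C = 0$.

Setting $a = \frac{7}{2}$:
$$I = - \log{\left(\frac{4782969}{2097152} \right)}.$$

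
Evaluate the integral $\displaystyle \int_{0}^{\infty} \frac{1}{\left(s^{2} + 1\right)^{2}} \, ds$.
$\frac{\pi}{4}$

Begin with the known result
$$J(a) = \int_{0}^{\infty} \frac{1}{a^{2} + s^{2}} \, ds = \frac{\pi}{2 a}.$$

Differentiating under the integral sign with respect to $a$,
$$\frac{dJ}{da} = \int_{0}^{\infty} - \frac{2 a}{\left(a^{2} + s^{2}\right)^{2}} \, ds = - \frac{\pi}{2 a^{2}},$$
so $\int_{0}^{\infty} \frac{1}{\left(a^{2} + s^{2}\right)^{2}} \, ds = \frac{\pi}{4 a^{3}}$.

Setting $a = 1$:
$$I = \frac{\pi}{4}.$$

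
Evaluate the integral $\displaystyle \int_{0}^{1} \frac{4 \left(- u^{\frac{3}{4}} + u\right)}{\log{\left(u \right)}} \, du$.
$\log{\left(\frac{4096}{2401} \right)}$

Introduce a parameter $a$ in the exponent: let $I(a) = \int_{0}^{1} \frac{4 \left(u - u^{a}\right)}{\log{\left(u \right)}} \, du$.

Since $\dfrac{\partial}{\partial a}\,u^{a} = u^{a} \ln u$, the $\ln u$ in the denominator cancels and
$$\frac{dI}{da} = \int_{0}^{1} -4 u^{a} \, du = -4 \left[\frac{u^{a+1}}{a+1}\right]_0^1 = - \frac{4}{a + 1}.$$

Integrating with respect to $a$ gives $I(a) = \log{\left(\frac{16}{\left(a + 1\right)^{4}} \right)} + C$.

At $a = 1$ the integrand is identically $0$, so $I(1) = 0$. The closed form gives $0$, hence $C = 0$.

Setting $a = \frac{3}{4}$:
$$I = \log{\left(\frac{4096}{2401} \right)}.$$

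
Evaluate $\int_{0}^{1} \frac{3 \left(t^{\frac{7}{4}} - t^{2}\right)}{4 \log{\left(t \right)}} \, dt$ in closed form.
$\log{\left(\frac{11^{\frac{3}{4}} \sqrt{2} \sqrt[4]{3}}{12} \right)}$

Consider the one-parameter family: let $I(a) = \int_{0}^{1} \frac{3 \left(- t^{2} + t^{a}\right)}{4 \log{\left(t \right)}} \, dt$.

Since $\dfrac{\partial}{\partial a}\,t^{a} = t^{a} \ln t$, the $\ln t$ in the denominator cancels and
$$\frac{dI}{da} = \int_{0}^{1} \frac{3}{4} t^{a} \, dt = \frac{3}{4} \left[\frac{t^{a+1}}{a+1}\right]_0^1 = \frac{3}{4 \left(a + 1\right)}.$$

Integrating with respect to $a$ gives $I(a) = \frac{3 \log{\left(a + 1 \right)}}{4} - \frac{3 \log{\left(3 \right)}}{4} + C$.

At $a = 2$ the integrand is identically $0$, so $I(2) = 0$. The closed form gives $0$, hence $C = 0$.

Setting $a = \frac{7}{4}$:
$$I = \log{\left(\frac{11^{\frac{3}{4}} \sqrt{2} \sqrt[4]{3}}{12} \right)}.$$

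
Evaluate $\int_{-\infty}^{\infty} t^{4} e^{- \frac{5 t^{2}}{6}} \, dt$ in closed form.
$\frac{27 \sqrt{30} \sqrt{\pi}}{125}$

Consider the simpler parametrised integral
$$J(a) = \int_{-\infty}^{\infty} e^{- a t^{2}} \, dt = \frac{\sqrt{\pi}}{\sqrt{a}}.$$

Differentiating under the integral sign brings down a factor of $(-t^2)$:
$$\frac{dJ}{da} = \int_{-\infty}^{\infty} - t^{2} e^{- a t^{2}} \, dt = - \frac{\sqrt{\pi}}{2 a^{\frac{3}{2}}}.$$

Repeating twice in total — each differentiation brings down another $(-t^2)$ — gives
$$\frac{d^{2}J}{da^{2}} = \int_{-\infty}^{\infty} t^{4} e^{- a t^{2}} \, dt = \frac{3 \sqrt{\pi}}{4 a^{\frac{5}{2}}},$$
and the integrand here is exactly the target integrand, so $I = \frac{3 \sqrt{\pi}}{4 a^{\frac{5}{2}}}$.

Setting $a = \frac{5}{6}$:
$$I = \frac{27 \sqrt{30} \sqrt{\pi}}{125}.$$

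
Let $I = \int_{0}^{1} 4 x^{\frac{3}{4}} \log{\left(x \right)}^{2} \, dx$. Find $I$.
$\frac{512}{343}$

Begin with the known integral
$$J(a) = \int_{0}^{1} 4 x^{a} \, dx = \frac{4}{a + 1}.$$

Differentiating under the integral sign brings down a factor of $\ln x$:
$$\frac{dJ}{da} = \int_{0}^{1} 4 x^{a} \log{\left(x \right)} \, dx = - \frac{4}{\left(a + 1\right)^{2}}.$$

Repeating twice in total — each differentiation brings down another $\ln x$ — gives
$$\frac{d^{2}J}{da^{2}} = \int_{0}^{1} 4 x^{a} \log{\left(x \right)}^{2} \, dx = \frac{8}{\left(a + 1\right)^{3}},$$
and the integrand here is exactly the target integrand, so $I = \frac{8}{\left(a + 1\right)^{3}}$.

Setting $a = \frac{3}{4}$:
$$I = \frac{512}{343}.$$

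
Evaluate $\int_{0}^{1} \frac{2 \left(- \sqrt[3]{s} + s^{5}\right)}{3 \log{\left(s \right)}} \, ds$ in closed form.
$\log{\left(\frac{3 \sqrt[3]{6}}{2} \right)}$

Consider the one-parameter family: let $I(a) = \int_{0}^{1} \frac{2 \left(s^{5} - s^{a}\right)}{3 \log{\left(s \right)}} \, ds$.

Since $\dfrac{\partial}{\partial a}\,s^{a} = s^{a} \ln s$, the $\ln s$ in the denominator cancels and
$$\frac{dI}{da} = \int_{0}^{1} - \frac{2}{3} s^{a} \, ds = - \frac{2}{3} \left[\frac{s^{a+1}}{a+1}\right]_0^1 = - \frac{2}{3 a + 3}.$$

Integrating with respect to $a$ gives $I(a) = - \frac{2 \log{\left(a + 1 \right)}}{3} + \frac{2 \log{\left(6 \right)}}{3} + C$.

At $a = 5$ the integrand is identically $0$, so $I(5) = 0$. The closed form gives $0$, hence $C = 0$.

Setting $a = \frac{1}{3}$:
$$I = \log{\left(\frac{3 \sqrt[3]{6}}{2} \right)}.$$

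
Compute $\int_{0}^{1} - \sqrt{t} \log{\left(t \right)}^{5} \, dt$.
$\frac{2560}{243}$

Start from the elementary integral
$$J(a) = \int_{0}^{1} - t^{a} \, dt = - \frac{1}{a + 1}.$$

Differentiating under the integral sign brings down a factor of $\ln t$:
$$\frac{dJ}{da} = \int_{0}^{1} - t^{a} \log{\left(t \right)} \, dt = \frac{1}{\left(a + 1\right)^{2}}.$$

Repeating $5$ times in total — each differentiation brings down another $\ln t$ — gives
$$\frac{d^{5}J}{da^{5}} = \int_{0}^{1} - t^{a} \log{\left(t \right)}^{5} \, dt = \frac{120}{\left(a + 1\right)^{6}},$$
and the integrand here is exactly the target integrand, so $I = \frac{120}{\left(a + 1\right)^{6}}$.

Setting $a = \frac{1}{2}$:
$$I = \frac{2560}{243}.$$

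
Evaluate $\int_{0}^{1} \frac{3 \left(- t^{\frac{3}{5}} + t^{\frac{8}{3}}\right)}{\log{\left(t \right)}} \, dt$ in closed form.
$- \log{\left(\frac{13824}{166375} \right)}$

Replace the exponent $\frac{3}{5}$ by a parameter $a$: let $I(a) = \int_{0}^{1} \frac{3 \left(t^{\frac{8}{3}} - t^{a}\right)}{\log{\left(t \right)}} \, dt$.

Since $\dfrac{\partial}{\partial a}\,t^{a} = t^{a} \ln t$, the $\ln t$ in the denominator cancels and
$$\frac{dI}{da} = \int_{0}^{1} -3 t^{a} \, dt = -3 \left[\frac{t^{a+1}}{a+1}\right]_0^1 = - \frac{3}{a + 1}.$$

Integrating with respect to $a$ gives $I(a) = - \log{\left(\frac{27 \left(a + 1\right)^{3}}{1331} \right)} + C$.

At $a = \frac{8}{3}$ the integrand is identically $0$, so $I(\frac{8}{3}) = 0$. The closed form gives $0$, hence $C = 0$.

Setting $a = \frac{3}{5}$:
$$I = - \log{\left(\frac{13824}{166375} \right)}.$$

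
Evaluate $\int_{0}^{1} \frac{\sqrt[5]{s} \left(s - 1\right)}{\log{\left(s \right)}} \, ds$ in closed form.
$- \log{\left(6 \right)} + \log{\left(11 \right)}$

Replace the exponent $\frac{1}{5}$ by a parameter $a$: let $I(a) = \int_{0}^{1} \frac{s^{\frac{6}{5}} - s^{a}}{\log{\left(s \right)}} \, ds$.

Since $\dfrac{\partial}{\partial a}\,s^{a} = s^{a} \ln s$, the $\ln s$ in the denominator cancels and
$$\frac{dI}{da} = \int_{0}^{1} -1 s^{a} \, ds = -1 \left[\frac{s^{a+1}}{a+1}\right]_0^1 = - \frac{1}{a + 1}.$$

Integrating with respect to $a$ gives $I(a) = - \log{\left(\frac{5 a}{11} + \frac{5}{11} \right)} + C$.

At $a = \frac{6}{5}$ the integrand is identically $0$, so $I(\frac{6}{5}) = 0$. The closed form gives $0$, hence $C = 0$.

Setting $a = \frac{1}{5}$:
$$I = - \log{\left(6 \right)} + \log{\left(11 \right)}.$$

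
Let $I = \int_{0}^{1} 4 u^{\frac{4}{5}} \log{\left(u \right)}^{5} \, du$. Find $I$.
$- \frac{2500000}{177147}$

Consider the simpler parametrised integral
$$J(a) = \int_{0}^{1} 4 u^{a} \, du = \frac{4}{a + 1}.$$

Differentiating under the integral sign brings down a factor of $\ln u$:
$$\frac{dJ}{da} = \int_{0}^{1} 4 u^{a} \log{\left(u \right)} \, du = - \frac{4}{\left(a + 1\right)^{2}}.$$

Repeating $5$ times in total — each differentiation brings down another $\ln u$ — gives
$$\frac{d^{5}J}{da^{5}} = \int_{0}^{1} 4 u^{a} \log{\left(u \right)}^{5} \, du = - \frac{480}{\left(a + 1\right)^{6}},$$
and the integrand here is exactly the target integrand, so $I = - \frac{480}{\left(a + 1\right)^{6}}$.

Setting $a = \frac{4}{5}$:
$$I = - \frac{2500000}{177147}.$$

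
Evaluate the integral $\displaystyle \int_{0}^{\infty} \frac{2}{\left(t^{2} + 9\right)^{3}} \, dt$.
$\frac{\pi}{648}$

Begin with the known result
$$J(a) = \int_{0}^{\infty} \frac{2}{a^{2} + t^{2}} \, dt = \frac{\pi}{a}.$$

Differentiating under the integral sign with respect to $a$,
$$\frac{dJ}{da} = \int_{0}^{\infty} - \frac{4 a}{\left(a^{2} + t^{2}\right)^{2}} \, dt = - \frac{\pi}{a^{2}},$$
so $\int_{0}^{\infty} \frac{2}{\left(a^{2} + t^{2}\right)^{2}} \, dt = \frac{\pi}{2 a^{3}}$.

Repeating — each differentiation of $1/(t^2+a^2)^j$ produces $-2ja/(t^2+a^2)^{j+1}$ — and dividing through by $-2ja$ at each step yields, after $2$ differentiations in total,
$$\int_{0}^{\infty} \frac{2}{\left(a^{2} + t^{2}\right)^{3}} \, dt = \frac{3 \pi}{8 a^{5}}.$$

Setting $a = 3$:
$$I = \frac{\pi}{648}.$$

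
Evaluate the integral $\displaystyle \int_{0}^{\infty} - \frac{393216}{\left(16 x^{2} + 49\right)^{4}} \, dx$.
$- \frac{15360 \pi}{823543}$

Start from the standard arctangent integral
$$J(a) = \int_{0}^{\infty} - \frac{6}{a^{2} + x^{2}} \, dx = - \frac{3 \pi}{a}.$$

Differentiating under the integral sign with respect to $a$,
$$\frac{dJ}{da} = \int_{0}^{\infty} \frac{12 a}{\left(a^{2} + x^{2}\right)^{2}} \, dx = \frac{3 \pi}{a^{2}},$$
so $\int_{0}^{\infty} - \frac{6}{\left(a^{2} + x^{2}\right)^{2}} \, dx = - \frac{3 \pi}{2 a^{3}}$.

Repeating — each differentiation of $1/(x^2+a^2)^j$ produces $-2ja/(x^2+a^2)^{j+1}$ — and dividing through by $-2ja$ at each step yields, after $3$ differentiations in total,
$$\int_{0}^{\infty} - \frac{6}{\left(a^{2} + x^{2}\right)^{4}} \, dx = - \frac{15 \pi}{16 a^{7}}.$$

Setting $a = \frac{7}{4}$:
$$I = - \frac{15360 \pi}{823543}.$$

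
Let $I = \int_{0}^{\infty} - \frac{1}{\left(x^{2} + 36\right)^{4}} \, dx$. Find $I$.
$- \frac{5 \pi}{8957952}$

Start from the standard arctangent integral
$$J(a) = \int_{0}^{\infty} - \frac{1}{a^{2} + x^{2}} \, dx = - \frac{\pi}{2 a}.$$

Differentiating under the integral sign with respect to $a$,
$$\frac{dJ}{da} = \int_{0}^{\infty} \frac{2 a}{\left(a^{2} + x^{2}\right)^{2}} \, dx = \frac{\pi}{2 a^{2}},$$
so $\int_{0}^{\infty} - \frac{1}{\left(a^{2} + x^{2}\right)^{2}} \, dx = - \frac{\pi}{4 a^{3}}$.

Repeating — each differentiation of $1/(x^2+a^2)^j$ produces $-2ja/(x^2+a^2)^{j+1}$ — and dividing through by $-2ja$ at each step yields, after $3$ differentiations in total,
$$\int_{0}^{\infty} - \frac{1}{\left(a^{2} + x^{2}\right)^{4}} \, dx = - \frac{5 \pi}{32 a^{7}}.$$

Setting $a = 6$:
$$I = - \frac{5 \pi}{8957952}.$$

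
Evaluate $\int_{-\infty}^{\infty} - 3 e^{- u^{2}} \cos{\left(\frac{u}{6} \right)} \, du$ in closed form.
$- \frac{3 \sqrt{\pi}}{e^{\frac{1}{144}}}$

Treat the cosine frequency as a parameter and define $I(b) = \int_{-\infty}^{\infty} - 3 e^{- u^{2}} \cos{\left(b u \right)} \, du$.

Differentiating under the integral sign,
$$I'(b) = \int_{-\infty}^{\infty} 3 u e^{- u^{2}} \sin{\left(b u \right)} \, du.$$

Integrate $\int_{-\infty}^{\infty} u \sin(b u)\, e^{- u^{2}}\, du$ by parts with $w = \sin(b u)$ and $dv = u\, e^{- u^{2}}\, du$, giving $v = - \frac{e^{- u^{2}}}{2}$. The boundary term vanishes and
$$\int_{-\infty}^{\infty} u \sin(b u)\, e^{- u^{2}}\, du = \frac{b}{2} \int_{-\infty}^{\infty} \cos(b u)\, e^{- u^{2}}\, du,$$
so $I'(b) = - \frac{b}{2}\, I(b)$.

This is a separable first-order ODE; solving with the initial condition $I(0) = \int_{-\infty}^{\infty} - 3 e^{- u^{2}}\,du = - 3 \sqrt{\pi}$ gives
$$I(b) = - 3 \sqrt{\pi} e^{- \frac{b^{2}}{4}}.$$

Setting $b = \frac{1}{6}$:
$$I = - \frac{3 \sqrt{\pi}}{e^{\frac{1}{144}}}.$$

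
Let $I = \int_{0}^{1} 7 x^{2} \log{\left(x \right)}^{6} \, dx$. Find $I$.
$\frac{560}{243}$

Begin with the known integral
$$J(a) = \int_{0}^{1} 7 x^{a} \, dx = \frac{7}{a + 1}.$$

Differentiating under the integral sign brings down a factor of $\ln x$:
$$\frac{dJ}{da} = \int_{0}^{1} 7 x^{a} \log{\left(x \right)} \, dx = - \frac{7}{\left(a + 1\right)^{2}}.$$

Repeating $6$ times in total — each differentiation brings down another $\ln x$ — gives
$$\frac{d^{6}J}{da^{6}} = \int_{0}^{1} 7 x^{a} \log{\left(x \right)}^{6} \, dx = \frac{5040}{\left(a + 1\right)^{7}},$$
and the integrand here is exactly the target integrand, so $I = \frac{5040}{\left(a + 1\right)^{7}}$.

Setting $a = 2$:
$$I = \frac{560}{243}.$$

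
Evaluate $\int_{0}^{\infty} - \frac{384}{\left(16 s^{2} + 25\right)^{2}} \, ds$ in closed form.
$- \frac{24 \pi}{125}$

Begin with the known result
$$J(a) = \int_{0}^{\infty} - \frac{3}{2 \left(a^{2} + s^{2}\right)} \, ds = - \frac{3 \pi}{4 a}.$$

Differentiating under the integral sign with respect to $a$,
$$\frac{dJ}{da} = \int_{0}^{\infty} \frac{3 a}{\left(a^{2} + s^{2}\right)^{2}} \, ds = \frac{3 \pi}{4 a^{2}},$$
so $\int_{0}^{\infty} - \frac{3}{2 \left(a^{2} + s^{2}\right)^{2}} \, ds = - \frac{3 \pi}{8 a^{3}}$.

Setting $a = \frac{5}{4}$:
$$I = - \frac{24 \pi}{125}.$$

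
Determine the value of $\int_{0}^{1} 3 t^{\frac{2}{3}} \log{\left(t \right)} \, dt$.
$- \frac{27}{25}$

Begin with the known integral
$$J(a) = \int_{0}^{1} 3 t^{a} \, dt = \frac{3}{a + 1}.$$

Differentiating under the integral sign brings down a factor of $\ln t$:
$$\frac{dJ}{da} = \int_{0}^{1} 3 t^{a} \log{\left(t \right)} \, dt = - \frac{3}{\left(a + 1\right)^{2}}.$$

The integral on the left is $I$, so $I = - \frac{3}{\left(a + 1\right)^{2}}$.

Setting $a = \frac{2}{3}$:
$$I = - \frac{27}{25}.$$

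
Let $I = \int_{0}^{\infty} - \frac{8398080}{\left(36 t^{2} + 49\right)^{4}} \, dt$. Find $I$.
$- \frac{218700 \pi}{823543}$

Start from the standard arctangent integral
$$J(a) = \int_{0}^{\infty} - \frac{5}{a^{2} + t^{2}} \, dt = - \frac{5 \pi}{2 a}.$$

Differentiating under the integral sign with respect to $a$,
$$\frac{dJ}{da} = \int_{0}^{\infty} \frac{10 a}{\left(a^{2} + t^{2}\right)^{2}} \, dt = \frac{5 \pi}{2 a^{2}},$$
so $\int_{0}^{\infty} - \frac{5}{\left(a^{2} + t^{2}\right)^{2}} \, dt = - \frac{5 \pi}{4 a^{3}}$.

Repeating — each differentiation of $1/(t^2+a^2)^j$ produces $-2ja/(t^2+a^2)^{j+1}$ — and dividing through by $-2ja$ at each step yields, after $3$ differentiations in total,
$$\int_{0}^{\infty} - \frac{5}{\left(a^{2} + t^{2}\right)^{4}} \, dt = - \frac{25 \pi}{32 a^{7}}.$$

Setting $a = \frac{7}{6}$:
$$I = - \frac{218700 \pi}{823543}.$$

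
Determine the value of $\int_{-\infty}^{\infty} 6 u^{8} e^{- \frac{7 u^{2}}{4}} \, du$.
$\frac{2880 \sqrt{7} \sqrt{\pi}}{2401}$

Start from the elementary integral
$$J(a) = \int_{-\infty}^{\infty} 6 e^{- a u^{2}} \, du = \frac{6 \sqrt{\pi}}{\sqrt{a}}.$$

Differentiating under the integral sign brings down a factor of $(-u^2)$:
$$\frac{dJ}{da} = \int_{-\infty}^{\infty} - 6 u^{2} e^{- a u^{2}} \, du = - \frac{3 \sqrt{\pi}}{a^{\frac{3}{2}}}.$$

Repeating $4$ times in total — each differentiation brings down another $(-u^2)$ — gives
$$\frac{d^{4}J}{da^{4}} = \int_{-\infty}^{\infty} 6 u^{8} e^{- a u^{2}} \, du = \frac{315 \sqrt{\pi}}{8 a^{\frac{9}{2}}},$$
and the integrand here is exactly the target integrand, so $I = \frac{315 \sqrt{\pi}}{8 a^{\frac{9}{2}}}$.

Setting $a = \frac{7}{4}$:
$$I = \frac{2880 \sqrt{7} \sqrt{\pi}}{2401}.$$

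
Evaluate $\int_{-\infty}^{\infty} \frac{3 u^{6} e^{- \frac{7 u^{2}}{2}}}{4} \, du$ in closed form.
$\frac{45 \sqrt{14} \sqrt{\pi}}{9604}$

Consider the simpler parametrised integral
$$J(a) = \int_{-\infty}^{\infty} \frac{3 e^{- a u^{2}}}{4} \, du = \frac{3 \sqrt{\pi}}{4 \sqrt{a}}.$$

Differentiating under the integral sign brings down a factor of $(-u^2)$:
$$\frac{dJ}{da} = \int_{-\infty}^{\infty} - \frac{3 u^{2} e^{- a u^{2}}}{4} \, du = - \frac{3 \sqrt{\pi}}{8 a^{\frac{3}{2}}}.$$

Repeating $3$ times in total — each differentiation brings down another $(-u^2)$ — gives
$$\frac{d^{3}J}{da^{3}} = \int_{-\infty}^{\infty} - \frac{3 u^{6} e^{- a u^{2}}}{4} \, du = - \frac{45 \sqrt{\pi}}{32 a^{\frac{7}{2}}},$$
and the integrand here is $(-1)^{3}$ times the target integrand, so $I = (-1)^{3}\,\frac{d^{3}J}{da^{3}} = \frac{45 \sqrt{\pi}}{32 a^{\frac{7}{2}}}$.

Setting $a = \frac{7}{2}$:
$$I = \frac{45 \sqrt{14} \sqrt{\pi}}{9604}.$$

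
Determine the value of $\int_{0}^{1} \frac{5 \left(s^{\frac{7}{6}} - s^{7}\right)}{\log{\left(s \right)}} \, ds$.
$\log{\left(\frac{371293}{254803968} \right)}$

Replace the exponent $\frac{7}{6}$ by a parameter $a$: let $I(a) = \int_{0}^{1} \frac{5 \left(- s^{7} + s^{a}\right)}{\log{\left(s \right)}} \, ds$.

Since $\dfrac{\partial}{\partial a}\,s^{a} = s^{a} \ln s$, the $\ln s$ in the denominator cancels and
$$\frac{dI}{da} = \int_{0}^{1} 5 s^{a} \, ds = 5 \left[\frac{s^{a+1}}{a+1}\right]_0^1 = \frac{5}{a + 1}.$$

Integrating with respect to $a$ gives $I(a) = \log{\left(\frac{\left(a + 1\right)^{5}}{32768} \right)} + C$.

At $a = 7$ the integrand is identically $0$, so $I(7) = 0$. The closed form gives $0$, hence $C = 0$.

Setting $a = \frac{7}{6}$:
$$I = \log{\left(\frac{371293}{254803968} \right)}.$$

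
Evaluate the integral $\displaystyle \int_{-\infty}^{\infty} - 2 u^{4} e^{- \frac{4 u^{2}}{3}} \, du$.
$- \frac{27 \sqrt{3} \sqrt{\pi}}{64}$

Begin with the known integral
$$J(a) = \int_{-\infty}^{\infty} - 2 e^{- a u^{2}} \, du = - \frac{2 \sqrt{\pi}}{\sqrt{a}}.$$

Differentiating under the integral sign brings down a factor of $(-u^2)$:
$$\frac{dJ}{da} = \int_{-\infty}^{\infty} 2 u^{2} e^{- a u^{2}} \, du = \frac{\sqrt{\pi}}{a^{\frac{3}{2}}}.$$

Repeating twice in total — each differentiation brings down another $(-u^2)$ — gives
$$\frac{d^{2}J}{da^{2}} = \int_{-\infty}^{\infty} - 2 u^{4} e^{- a u^{2}} \, du = - \frac{3 \sqrt{\pi}}{2 a^{\frac{5}{2}}},$$
and the integrand here is exactly the target integrand, so $I = - \frac{3 \sqrt{\pi}}{2 a^{\frac{5}{2}}}$.

Setting $a = \frac{4}{3}$:
$$I = - \frac{27 \sqrt{3} \sqrt{\pi}}{64}.$$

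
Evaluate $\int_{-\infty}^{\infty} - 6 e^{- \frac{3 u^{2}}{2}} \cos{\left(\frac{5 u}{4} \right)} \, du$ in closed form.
$- \frac{2 \sqrt{6} \sqrt{\pi}}{e^{\frac{25}{96}}}$

Treat the cosine frequency as a parameter and define $I(b) = \int_{-\infty}^{\infty} - 6 e^{- \frac{3 u^{2}}{2}} \cos{\left(b u \right)} \, du$.

Differentiating under the integral sign,
$$I'(b) = \int_{-\infty}^{\infty} 6 u e^{- \frac{3 u^{2}}{2}} \sin{\left(b u \right)} \, du.$$

Integrate $\int_{-\infty}^{\infty} u \sin(b u)\, e^{- \frac{3 u^{2}}{2}}\, du$ by parts with $w = \sin(b u)$ and $dv = u\, e^{- \frac{3 u^{2}}{2}}\, du$, giving $v = - \frac{e^{- \frac{3 u^{2}}{2}}}{3}$. The boundary term vanishes and
$$\int_{-\infty}^{\infty} u \sin(b u)\, e^{- \frac{3 u^{2}}{2}}\, du = \frac{b}{3} \int_{-\infty}^{\infty} \cos(b u)\, e^{- \frac{3 u^{2}}{2}}\, du,$$
so $I'(b) = - \frac{b}{3}\, I(b)$.

This is a separable first-order ODE; solving with the initial condition $I(0) = \int_{-\infty}^{\infty} - 6 e^{- \frac{3 u^{2}}{2}}\,du = - 2 \sqrt{6} \sqrt{\pi}$ gives
$$I(b) = - 2 \sqrt{6} \sqrt{\pi} e^{- \frac{b^{2}}{6}}.$$

Setting $b = \frac{5}{4}$:
$$I = - \frac{2 \sqrt{6} \sqrt{\pi}}{e^{\frac{25}{96}}}.$$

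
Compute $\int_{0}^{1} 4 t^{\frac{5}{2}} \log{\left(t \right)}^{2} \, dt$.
$\frac{64}{343}$

Consider the simpler parametrised integral
$$J(a) = \int_{0}^{1} 4 t^{a} \, dt = \frac{4}{a + 1}.$$

Differentiating under the integral sign brings down a factor of $\ln t$:
$$\frac{dJ}{da} = \int_{0}^{1} 4 t^{a} \log{\left(t \right)} \, dt = - \frac{4}{\left(a + 1\right)^{2}}.$$

Repeating twice in total — each differentiation brings down another $\ln t$ — gives
$$\frac{d^{2}J}{da^{2}} = \int_{0}^{1} 4 t^{a} \log{\left(t \right)}^{2} \, dt = \frac{8}{\left(a + 1\right)^{3}},$$
and the integrand here is exactly the target integrand, so $I = \frac{8}{\left(a + 1\right)^{3}}$.

Setting $a = \frac{5}{2}$:
$$I = \frac{64}{343}.$$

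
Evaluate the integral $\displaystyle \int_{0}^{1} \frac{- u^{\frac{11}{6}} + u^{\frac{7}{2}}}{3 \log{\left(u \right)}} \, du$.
$- \frac{\log{\left(17 \right)}}{3} + \log{\left(3 \right)}$

Replace the exponent $\frac{7}{2}$ by a parameter $a$: let $I(a) = \int_{0}^{1} \frac{- u^{\frac{11}{6}} + u^{a}}{3 \log{\left(u \right)}} \, du$.

Since $\dfrac{\partial}{\partial a}\,u^{a} = u^{a} \ln u$, the $\ln u$ in the denominator cancels and
$$\frac{dI}{da} = \int_{0}^{1} \frac{1}{3} u^{a} \, du = \frac{1}{3} \left[\frac{u^{a+1}}{a+1}\right]_0^1 = \frac{1}{3 \left(a + 1\right)}.$$

Integrating with respect to $a$ gives $I(a) = \frac{\log{\left(a + 1 \right)}}{3} - \frac{\log{\left(17 \right)}}{3} + \frac{\log{\left(6 \right)}}{3} + C$.

At $a = \frac{11}{6}$ the integrand is identically $0$, so $I(\frac{11}{6}) = 0$. The closed form gives $0$, hence $C = 0$.

Setting $a = \frac{7}{2}$:
$$I = - \frac{\log{\left(17 \right)}}{3} + \log{\left(3 \right)}.$$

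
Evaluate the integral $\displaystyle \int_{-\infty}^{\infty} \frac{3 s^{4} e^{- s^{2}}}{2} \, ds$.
$\frac{9 \sqrt{\pi}}{8}$

Consider the simpler parametrised integral
$$J(a) = \int_{-\infty}^{\infty} \frac{3 e^{- a s^{2}}}{2} \, ds = \frac{3 \sqrt{\pi}}{2 \sqrt{a}}.$$

Differentiating under the integral sign brings down a factor of $(-s^2)$:
$$\frac{dJ}{da} = \int_{-\infty}^{\infty} - \frac{3 s^{2} e^{- a s^{2}}}{2} \, ds = - \frac{3 \sqrt{\pi}}{4 a^{\frac{3}{2}}}.$$

Repeating twice in total — each differentiation brings down another $(-s^2)$ — gives
$$\frac{d^{2}J}{da^{2}} = \int_{-\infty}^{\infty} \frac{3 s^{4} e^{- a s^{2}}}{2} \, ds = \frac{9 \sqrt{\pi}}{8 a^{\frac{5}{2}}},$$
and the integrand here is exactly the target integrand, so $I = \frac{9 \sqrt{\pi}}{8 a^{\frac{5}{2}}}$.

Setting $a = 1$:
$$I = \frac{9 \sqrt{\pi}}{8}.$$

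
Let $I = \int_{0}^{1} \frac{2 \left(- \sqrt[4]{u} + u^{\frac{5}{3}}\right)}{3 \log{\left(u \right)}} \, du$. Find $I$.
$\log{\left(\frac{8 \sqrt[3]{30}}{15} \right)}$

Consider the one-parameter family: let $I(a) = \int_{0}^{1} \frac{2 \left(- \sqrt[4]{u} + u^{a}\right)}{3 \log{\left(u \right)}} \, du$.

Since $\dfrac{\partial}{\partial a}\,u^{a} = u^{a} \ln u$, the $\ln u$ in the denominator cancels and
$$\frac{dI}{da} = \int_{0}^{1} \frac{2}{3} u^{a} \, du = \frac{2}{3} \left[\frac{u^{a+1}}{a+1}\right]_0^1 = \frac{2}{3 \left(a + 1\right)}.$$

Integrating with respect to $a$ gives $I(a) = \log{\left(\frac{2 \sqrt[3]{10} \left(a + 1\right)^{\frac{2}{3}}}{5} \right)} + C$.

At $a = \frac{1}{4}$ the integrand is identically $0$, so $I(\frac{1}{4}) = 0$. The closed form gives $0$, hence $C = 0$.

Setting $a = \frac{5}{3}$:
$$I = \log{\left(\frac{8 \sqrt[3]{30}}{15} \right)}.$$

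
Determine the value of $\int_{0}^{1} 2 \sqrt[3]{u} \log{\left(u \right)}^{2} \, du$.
$\frac{27}{16}$

Begin with the known integral
$$J(a) = \int_{0}^{1} 2 u^{a} \, du = \frac{2}{a + 1}.$$

Differentiating under the integral sign brings down a factor of $\ln u$:
$$\frac{dJ}{da} = \int_{0}^{1} 2 u^{a} \log{\left(u \right)} \, du = - \frac{2}{\left(a + 1\right)^{2}}.$$

Repeating twice in total — each differentiation brings down another $\ln u$ — gives
$$\frac{d^{2}J}{da^{2}} = \int_{0}^{1} 2 u^{a} \log{\left(u \right)}^{2} \, du = \frac{4}{\left(a + 1\right)^{3}},$$
and the integrand here is exactly the target integrand, so $I = \frac{4}{\left(a + 1\right)^{3}}$.

Setting $a = \frac{1}{3}$:
$$I = \frac{27}{16}.$$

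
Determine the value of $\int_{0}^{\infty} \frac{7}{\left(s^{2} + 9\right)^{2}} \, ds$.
$\frac{7 \pi}{108}$

Begin with the known result
$$J(a) = \int_{0}^{\infty} \frac{7}{a^{2} + s^{2}} \, ds = \frac{7 \pi}{2 a}.$$

Differentiating under the integral sign with respect to $a$,
$$\frac{dJ}{da} = \int_{0}^{\infty} - \frac{14 a}{\left(a^{2} + s^{2}\right)^{2}} \, ds = - \frac{7 \pi}{2 a^{2}},$$
so $\int_{0}^{\infty} \frac{7}{\left(a^{2} + s^{2}\right)^{2}} \, ds = \frac{7 \pi}{4 a^{3}}$.

Setting $a = 3$:
$$I = \frac{7 \pi}{108}.$$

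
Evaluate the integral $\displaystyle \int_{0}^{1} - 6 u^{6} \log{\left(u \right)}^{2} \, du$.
$- \frac{12}{343}$

Start from the elementary integral
$$J(a) = \int_{0}^{1} - 6 u^{a} \, du = - \frac{6}{a + 1}.$$

Differentiating under the integral sign brings down a factor of $\ln u$:
$$\frac{dJ}{da} = \int_{0}^{1} - 6 u^{a} \log{\left(u \right)} \, du = \frac{6}{\left(a + 1\right)^{2}}.$$

Repeating twice in total — each differentiation brings down another $\ln u$ — gives
$$\frac{d^{2}J}{da^{2}} = \int_{0}^{1} - 6 u^{a} \log{\left(u \right)}^{2} \, du = - \frac{12}{\left(a + 1\right)^{3}},$$
and the integrand here is exactly the target integrand, so $I = - \frac{12}{\left(a + 1\right)^{3}}$.

Setting $a = 6$:
$$I = - \frac{12}{343}.$$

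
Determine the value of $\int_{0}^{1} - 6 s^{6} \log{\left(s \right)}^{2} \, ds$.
$- \frac{12}{343}$

Consider the simpler parametrised integral
$$J(a) = \int_{0}^{1} - 6 s^{a} \, ds = - \frac{6}{a + 1}.$$

Differentiating under the integral sign brings down a factor of $\ln s$:
$$\frac{dJ}{da} = \int_{0}^{1} - 6 s^{a} \log{\left(s \right)} \, ds = \frac{6}{\left(a + 1\right)^{2}}.$$

Repeating twice in total — each differentiation brings down another $\ln s$ — gives
$$\frac{d^{2}J}{da^{2}} = \int_{0}^{1} - 6 s^{a} \log{\left(s \right)}^{2} \, ds = - \frac{12}{\left(a + 1\right)^{3}},$$
and the integrand here is exactly the target integrand, so $I = - \frac{12}{\left(a + 1\right)^{3}}$.

Setting $a = 6$:
$$I = - \frac{12}{343}.$$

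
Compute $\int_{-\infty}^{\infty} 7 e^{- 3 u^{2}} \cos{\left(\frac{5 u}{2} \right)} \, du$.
$\frac{7 \sqrt{3} \sqrt{\pi}}{3 e^{\frac{25}{48}}}$

Define $I(b) = \int_{-\infty}^{\infty} 7 e^{- 3 u^{2}} \cos{\left(b u \right)} \, du$.

Differentiating under the integral sign,
$$I'(b) = \int_{-\infty}^{\infty} - 7 u e^{- 3 u^{2}} \sin{\left(b u \right)} \, du.$$

Integrate $\int_{-\infty}^{\infty} u \sin(b u)\, e^{- 3 u^{2}}\, du$ by parts with $w = \sin(b u)$ and $dv = u\, e^{- 3 u^{2}}\, du$, giving $v = - \frac{e^{- 3 u^{2}}}{6}$. The boundary term vanishes and
$$\int_{-\infty}^{\infty} u \sin(b u)\, e^{- 3 u^{2}}\, du = \frac{b}{6} \int_{-\infty}^{\infty} \cos(b u)\, e^{- 3 u^{2}}\, du,$$
so $I'(b) = - \frac{b}{6}\, I(b)$.

This is a separable first-order ODE; solving with the initial condition $I(0) = \int_{-\infty}^{\infty} 7 e^{- 3 u^{2}}\,du = \frac{7 \sqrt{3} \sqrt{\pi}}{3}$ gives
$$I(b) = \frac{7 \sqrt{3} \sqrt{\pi} e^{- \frac{b^{2}}{12}}}{3}.$$

Setting $b = \frac{5}{2}$:
$$I = \frac{7 \sqrt{3} \sqrt{\pi}}{3 e^{\frac{25}{48}}}.$$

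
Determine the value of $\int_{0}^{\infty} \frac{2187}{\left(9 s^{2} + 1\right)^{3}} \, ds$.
$\frac{2187 \pi}{16}$

Recall the elementary integral
$$J(a) = \int_{0}^{\infty} \frac{3}{a^{2} + s^{2}} \, ds = \frac{3 \pi}{2 a}.$$

Differentiating under the integral sign with respect to $a$,
$$\frac{dJ}{da} = \int_{0}^{\infty} - \frac{6 a}{\left(a^{2} + s^{2}\right)^{2}} \, ds = - \frac{3 \pi}{2 a^{2}},$$
so $\int_{0}^{\infty} \frac{3}{\left(a^{2} + s^{2}\right)^{2}} \, ds = \frac{3 \pi}{4 a^{3}}$.

Repeating — each differentiation of $1/(s^2+a^2)^j$ produces $-2ja/(s^2+a^2)^{j+1}$ — and dividing through by $-2ja$ at each step yields, after $2$ differentiations in total,
$$\int_{0}^{\infty} \frac{3}{\left(a^{2} + s^{2}\right)^{3}} \, ds = \frac{9 \pi}{16 a^{5}}.$$

Setting $a = \frac{1}{3}$:
$$I = \frac{2187 \pi}{16}.$$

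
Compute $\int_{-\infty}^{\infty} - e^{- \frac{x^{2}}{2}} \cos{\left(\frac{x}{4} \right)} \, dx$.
$- \frac{\sqrt{2} \sqrt{\pi}}{e^{\frac{1}{32}}}$

Let $b$ denote the cosine frequency and define $I(b) = \int_{-\infty}^{\infty} - e^{- \frac{x^{2}}{2}} \cos{\left(b x \right)} \, dx$.

Differentiating under the integral sign,
$$I'(b) = \int_{-\infty}^{\infty} x e^{- \frac{x^{2}}{2}} \sin{\left(b x \right)} \, dx.$$

Integrate $\int_{-\infty}^{\infty} x \sin(b x)\, e^{- \frac{x^{2}}{2}}\, dx$ by parts with $u = \sin(b x)$ and $dv = x\, e^{- \frac{x^{2}}{2}}\, dx$, giving $v = - e^{- \frac{x^{2}}{2}}$. The boundary term vanishes and
$$\int_{-\infty}^{\infty} x \sin(b x)\, e^{- \frac{x^{2}}{2}}\, dx = b \int_{-\infty}^{\infty} \cos(b x)\, e^{- \frac{x^{2}}{2}}\, dx,$$
so $I'(b) = - b\, I(b)$.

This is a separable first-order ODE; solving with the initial condition $I(0) = \int_{-\infty}^{\infty} - e^{- \frac{x^{2}}{2}}\,dx = - \sqrt{2} \sqrt{\pi}$ gives
$$I(b) = - \sqrt{2} \sqrt{\pi} e^{- \frac{b^{2}}{2}}.$$

Setting $b = \frac{1}{4}$:
$$I = - \frac{\sqrt{2} \sqrt{\pi}}{e^{\frac{1}{32}}}.$$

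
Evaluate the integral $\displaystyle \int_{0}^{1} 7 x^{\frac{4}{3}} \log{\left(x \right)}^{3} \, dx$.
$- \frac{486}{343}$

Consider the simpler parametrised integral
$$J(a) = \int_{0}^{1} 7 x^{a} \, dx = \frac{7}{a + 1}.$$

Differentiating under the integral sign brings down a factor of $\ln x$:
$$\frac{dJ}{da} = \int_{0}^{1} 7 x^{a} \log{\left(x \right)} \, dx = - \frac{7}{\left(a + 1\right)^{2}}.$$

Repeating $3$ times in total — each differentiation brings down another $\ln x$ — gives
$$\frac{d^{3}J}{da^{3}} = \int_{0}^{1} 7 x^{a} \log{\left(x \right)}^{3} \, dx = - \frac{42}{\left(a + 1\right)^{4}},$$
and the integrand here is exactly the target integrand, so $I = - \frac{42}{\left(a + 1\right)^{4}}$.

Setting $a = \frac{4}{3}$:
$$I = - \frac{486}{343}.$$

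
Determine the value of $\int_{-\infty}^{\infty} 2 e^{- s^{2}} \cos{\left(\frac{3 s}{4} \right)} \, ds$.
$\frac{2 \sqrt{\pi}}{e^{\frac{9}{64}}}$

Define $I(b) = \int_{-\infty}^{\infty} 2 e^{- s^{2}} \cos{\left(b s \right)} \, ds$.

Differentiating under the integral sign,
$$I'(b) = \int_{-\infty}^{\infty} - 2 s e^{- s^{2}} \sin{\left(b s \right)} \, ds.$$

Integrate $\int_{-\infty}^{\infty} s \sin(b s)\, e^{- s^{2}}\, ds$ by parts with $u = \sin(b s)$ and $dv = s\, e^{- s^{2}}\, ds$, giving $v = - \frac{e^{- s^{2}}}{2}$. The boundary term vanishes and
$$\int_{-\infty}^{\infty} s \sin(b s)\, e^{- s^{2}}\, ds = \frac{b}{2} \int_{-\infty}^{\infty} \cos(b s)\, e^{- s^{2}}\, ds,$$
so $I'(b) = - \frac{b}{2}\, I(b)$.

This is a separable first-order ODE; solving with the initial condition $I(0) = \int_{-\infty}^{\infty} 2 e^{- s^{2}}\,ds = 2 \sqrt{\pi}$ gives
$$I(b) = 2 \sqrt{\pi} e^{- \frac{b^{2}}{4}}.$$

Setting $b = \frac{3}{4}$:
$$I = \frac{2 \sqrt{\pi}}{e^{\frac{9}{64}}}.$$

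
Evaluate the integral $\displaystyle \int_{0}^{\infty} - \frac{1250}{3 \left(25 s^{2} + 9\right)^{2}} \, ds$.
$- \frac{125 \pi}{162}$

Start from the standard arctangent integral
$$J(a) = \int_{0}^{\infty} - \frac{2}{3 \left(a^{2} + s^{2}\right)} \, ds = - \frac{\pi}{3 a}.$$

Differentiating under the integral sign with respect to $a$,
$$\frac{dJ}{da} = \int_{0}^{\infty} \frac{4 a}{3 \left(a^{2} + s^{2}\right)^{2}} \, ds = \frac{\pi}{3 a^{2}},$$
so $\int_{0}^{\infty} - \frac{2}{3 \left(a^{2} + s^{2}\right)^{2}} \, ds = - \frac{\pi}{6 a^{3}}$.

Setting $a = \frac{3}{5}$:
$$I = - \frac{125 \pi}{162}.$$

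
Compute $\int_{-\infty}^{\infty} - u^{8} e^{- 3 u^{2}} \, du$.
$- \frac{35 \sqrt{3} \sqrt{\pi}}{1296}$

Consider the simpler parametrised integral
$$J(a) = \int_{-\infty}^{\infty} - e^{- a u^{2}} \, du = - \frac{\sqrt{\pi}}{\sqrt{a}}.$$

Differentiating under the integral sign brings down a factor of $(-u^2)$:
$$\frac{dJ}{da} = \int_{-\infty}^{\infty} u^{2} e^{- a u^{2}} \, du = \frac{\sqrt{\pi}}{2 a^{\frac{3}{2}}}.$$

Repeating $4$ times in total — each differentiation brings down another $(-u^2)$ — gives
$$\frac{d^{4}J}{da^{4}} = \int_{-\infty}^{\infty} - u^{8} e^{- a u^{2}} \, du = - \frac{105 \sqrt{\pi}}{16 a^{\frac{9}{2}}},$$
and the integrand here is exactly the target integrand, so $I = - \frac{105 \sqrt{\pi}}{16 a^{\frac{9}{2}}}$.

Setting $a = 3$:
$$I = - \frac{35 \sqrt{3} \sqrt{\pi}}{1296}.$$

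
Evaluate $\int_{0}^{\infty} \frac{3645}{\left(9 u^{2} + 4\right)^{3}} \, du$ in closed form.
$\frac{3645 \pi}{512}$

Begin with the known result
$$J(a) = \int_{0}^{\infty} \frac{5}{a^{2} + u^{2}} \, du = \frac{5 \pi}{2 a}.$$

Differentiating under the integral sign with respect to $a$,
$$\frac{dJ}{da} = \int_{0}^{\infty} - \frac{10 a}{\left(a^{2} + u^{2}\right)^{2}} \, du = - \frac{5 \pi}{2 a^{2}},$$
so $\int_{0}^{\infty} \frac{5}{\left(a^{2} + u^{2}\right)^{2}} \, du = \frac{5 \pi}{4 a^{3}}$.

Repeating — each differentiation of $1/(u^2+a^2)^j$ produces $-2ja/(u^2+a^2)^{j+1}$ — and dividing through by $-2ja$ at each step yields, after $2$ differentiations in total,
$$\int_{0}^{\infty} \frac{5}{\left(a^{2} + u^{2}\right)^{3}} \, du = \frac{15 \pi}{16 a^{5}}.$$

Setting $a = \frac{2}{3}$:
$$I = \frac{3645 \pi}{512}.$$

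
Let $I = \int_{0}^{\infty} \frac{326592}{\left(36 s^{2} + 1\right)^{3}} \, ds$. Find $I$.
$10206 \pi$

Recall the elementary integral
$$J(a) = \int_{0}^{\infty} \frac{7}{a^{2} + s^{2}} \, ds = \frac{7 \pi}{2 a}.$$

Differentiating under the integral sign with respect to $a$,
$$\frac{dJ}{da} = \int_{0}^{\infty} - \frac{14 a}{\left(a^{2} + s^{2}\right)^{2}} \, ds = - \frac{7 \pi}{2 a^{2}},$$
so $\int_{0}^{\infty} \frac{7}{\left(a^{2} + s^{2}\right)^{2}} \, ds = \frac{7 \pi}{4 a^{3}}$.

Repeating — each differentiation of $1/(s^2+a^2)^j$ produces $-2ja/(s^2+a^2)^{j+1}$ — and dividing through by $-2ja$ at each step yields, after $2$ differentiations in total,
$$\int_{0}^{\infty} \frac{7}{\left(a^{2} + s^{2}\right)^{3}} \, ds = \frac{21 \pi}{16 a^{5}}.$$

Setting $a = \frac{1}{6}$:
$$I = 10206 \pi.$$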